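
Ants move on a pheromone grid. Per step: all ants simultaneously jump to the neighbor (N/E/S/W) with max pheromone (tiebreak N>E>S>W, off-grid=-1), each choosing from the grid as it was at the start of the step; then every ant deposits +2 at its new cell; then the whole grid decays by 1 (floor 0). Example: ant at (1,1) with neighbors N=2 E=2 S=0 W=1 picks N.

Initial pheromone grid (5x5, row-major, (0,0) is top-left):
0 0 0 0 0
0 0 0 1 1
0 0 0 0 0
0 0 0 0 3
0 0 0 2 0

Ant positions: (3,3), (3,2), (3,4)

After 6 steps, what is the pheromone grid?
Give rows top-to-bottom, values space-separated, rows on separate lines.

After step 1: ants at (3,4),(2,2),(2,4)
  0 0 0 0 0
  0 0 0 0 0
  0 0 1 0 1
  0 0 0 0 4
  0 0 0 1 0
After step 2: ants at (2,4),(1,2),(3,4)
  0 0 0 0 0
  0 0 1 0 0
  0 0 0 0 2
  0 0 0 0 5
  0 0 0 0 0
After step 3: ants at (3,4),(0,2),(2,4)
  0 0 1 0 0
  0 0 0 0 0
  0 0 0 0 3
  0 0 0 0 6
  0 0 0 0 0
After step 4: ants at (2,4),(0,3),(3,4)
  0 0 0 1 0
  0 0 0 0 0
  0 0 0 0 4
  0 0 0 0 7
  0 0 0 0 0
After step 5: ants at (3,4),(0,4),(2,4)
  0 0 0 0 1
  0 0 0 0 0
  0 0 0 0 5
  0 0 0 0 8
  0 0 0 0 0
After step 6: ants at (2,4),(1,4),(3,4)
  0 0 0 0 0
  0 0 0 0 1
  0 0 0 0 6
  0 0 0 0 9
  0 0 0 0 0

0 0 0 0 0
0 0 0 0 1
0 0 0 0 6
0 0 0 0 9
0 0 0 0 0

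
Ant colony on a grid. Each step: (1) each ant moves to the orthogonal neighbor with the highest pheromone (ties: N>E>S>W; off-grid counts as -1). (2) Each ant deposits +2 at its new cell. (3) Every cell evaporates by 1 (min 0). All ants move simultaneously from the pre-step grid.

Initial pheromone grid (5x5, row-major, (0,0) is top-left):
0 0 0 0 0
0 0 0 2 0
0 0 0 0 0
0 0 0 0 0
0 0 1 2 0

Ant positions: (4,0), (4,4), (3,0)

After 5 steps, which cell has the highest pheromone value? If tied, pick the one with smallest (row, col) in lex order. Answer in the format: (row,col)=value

Step 1: ant0:(4,0)->N->(3,0) | ant1:(4,4)->W->(4,3) | ant2:(3,0)->N->(2,0)
  grid max=3 at (4,3)
Step 2: ant0:(3,0)->N->(2,0) | ant1:(4,3)->N->(3,3) | ant2:(2,0)->S->(3,0)
  grid max=2 at (2,0)
Step 3: ant0:(2,0)->S->(3,0) | ant1:(3,3)->S->(4,3) | ant2:(3,0)->N->(2,0)
  grid max=3 at (2,0)
Step 4: ant0:(3,0)->N->(2,0) | ant1:(4,3)->N->(3,3) | ant2:(2,0)->S->(3,0)
  grid max=4 at (2,0)
Step 5: ant0:(2,0)->S->(3,0) | ant1:(3,3)->S->(4,3) | ant2:(3,0)->N->(2,0)
  grid max=5 at (2,0)
Final grid:
  0 0 0 0 0
  0 0 0 0 0
  5 0 0 0 0
  5 0 0 0 0
  0 0 0 3 0
Max pheromone 5 at (2,0)

Answer: (2,0)=5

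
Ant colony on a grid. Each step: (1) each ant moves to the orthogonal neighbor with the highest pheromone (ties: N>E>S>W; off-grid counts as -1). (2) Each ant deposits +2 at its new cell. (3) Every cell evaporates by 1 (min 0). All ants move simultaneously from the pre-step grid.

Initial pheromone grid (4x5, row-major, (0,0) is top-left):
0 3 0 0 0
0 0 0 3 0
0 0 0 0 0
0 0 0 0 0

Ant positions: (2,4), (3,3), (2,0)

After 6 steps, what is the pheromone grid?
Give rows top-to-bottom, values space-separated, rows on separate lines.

After step 1: ants at (1,4),(2,3),(1,0)
  0 2 0 0 0
  1 0 0 2 1
  0 0 0 1 0
  0 0 0 0 0
After step 2: ants at (1,3),(1,3),(0,0)
  1 1 0 0 0
  0 0 0 5 0
  0 0 0 0 0
  0 0 0 0 0
After step 3: ants at (0,3),(0,3),(0,1)
  0 2 0 3 0
  0 0 0 4 0
  0 0 0 0 0
  0 0 0 0 0
After step 4: ants at (1,3),(1,3),(0,2)
  0 1 1 2 0
  0 0 0 7 0
  0 0 0 0 0
  0 0 0 0 0
After step 5: ants at (0,3),(0,3),(0,3)
  0 0 0 7 0
  0 0 0 6 0
  0 0 0 0 0
  0 0 0 0 0
After step 6: ants at (1,3),(1,3),(1,3)
  0 0 0 6 0
  0 0 0 11 0
  0 0 0 0 0
  0 0 0 0 0

0 0 0 6 0
0 0 0 11 0
0 0 0 0 0
0 0 0 0 0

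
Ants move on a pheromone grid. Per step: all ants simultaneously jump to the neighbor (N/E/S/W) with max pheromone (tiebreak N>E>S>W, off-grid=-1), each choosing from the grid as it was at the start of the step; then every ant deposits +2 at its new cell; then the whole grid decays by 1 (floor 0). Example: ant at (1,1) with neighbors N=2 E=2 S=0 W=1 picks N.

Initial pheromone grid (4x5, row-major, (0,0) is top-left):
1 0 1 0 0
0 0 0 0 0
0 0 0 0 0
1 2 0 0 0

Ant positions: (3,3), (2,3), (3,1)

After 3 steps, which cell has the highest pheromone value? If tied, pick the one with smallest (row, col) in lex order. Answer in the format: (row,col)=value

Step 1: ant0:(3,3)->N->(2,3) | ant1:(2,3)->N->(1,3) | ant2:(3,1)->W->(3,0)
  grid max=2 at (3,0)
Step 2: ant0:(2,3)->N->(1,3) | ant1:(1,3)->S->(2,3) | ant2:(3,0)->E->(3,1)
  grid max=2 at (1,3)
Step 3: ant0:(1,3)->S->(2,3) | ant1:(2,3)->N->(1,3) | ant2:(3,1)->W->(3,0)
  grid max=3 at (1,3)
Final grid:
  0 0 0 0 0
  0 0 0 3 0
  0 0 0 3 0
  2 1 0 0 0
Max pheromone 3 at (1,3)

Answer: (1,3)=3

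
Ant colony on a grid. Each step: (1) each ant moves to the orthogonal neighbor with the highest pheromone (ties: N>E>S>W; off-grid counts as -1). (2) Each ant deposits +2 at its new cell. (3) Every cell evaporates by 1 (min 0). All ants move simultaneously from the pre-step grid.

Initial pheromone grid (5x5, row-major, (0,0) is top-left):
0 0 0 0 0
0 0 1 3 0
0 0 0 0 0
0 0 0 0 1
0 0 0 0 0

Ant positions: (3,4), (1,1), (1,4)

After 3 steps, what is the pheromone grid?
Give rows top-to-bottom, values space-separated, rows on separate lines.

After step 1: ants at (2,4),(1,2),(1,3)
  0 0 0 0 0
  0 0 2 4 0
  0 0 0 0 1
  0 0 0 0 0
  0 0 0 0 0
After step 2: ants at (1,4),(1,3),(1,2)
  0 0 0 0 0
  0 0 3 5 1
  0 0 0 0 0
  0 0 0 0 0
  0 0 0 0 0
After step 3: ants at (1,3),(1,2),(1,3)
  0 0 0 0 0
  0 0 4 8 0
  0 0 0 0 0
  0 0 0 0 0
  0 0 0 0 0

0 0 0 0 0
0 0 4 8 0
0 0 0 0 0
0 0 0 0 0
0 0 0 0 0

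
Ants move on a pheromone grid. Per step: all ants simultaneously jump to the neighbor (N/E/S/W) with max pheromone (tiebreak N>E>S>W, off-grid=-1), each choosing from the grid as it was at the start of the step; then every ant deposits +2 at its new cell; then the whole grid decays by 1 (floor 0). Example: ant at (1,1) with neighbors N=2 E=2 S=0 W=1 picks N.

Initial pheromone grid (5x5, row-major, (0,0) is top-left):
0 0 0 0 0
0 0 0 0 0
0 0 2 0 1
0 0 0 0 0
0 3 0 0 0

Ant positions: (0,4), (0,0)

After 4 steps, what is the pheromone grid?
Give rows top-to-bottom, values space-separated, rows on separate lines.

After step 1: ants at (1,4),(0,1)
  0 1 0 0 0
  0 0 0 0 1
  0 0 1 0 0
  0 0 0 0 0
  0 2 0 0 0
After step 2: ants at (0,4),(0,2)
  0 0 1 0 1
  0 0 0 0 0
  0 0 0 0 0
  0 0 0 0 0
  0 1 0 0 0
After step 3: ants at (1,4),(0,3)
  0 0 0 1 0
  0 0 0 0 1
  0 0 0 0 0
  0 0 0 0 0
  0 0 0 0 0
After step 4: ants at (0,4),(0,4)
  0 0 0 0 3
  0 0 0 0 0
  0 0 0 0 0
  0 0 0 0 0
  0 0 0 0 0

0 0 0 0 3
0 0 0 0 0
0 0 0 0 0
0 0 0 0 0
0 0 0 0 0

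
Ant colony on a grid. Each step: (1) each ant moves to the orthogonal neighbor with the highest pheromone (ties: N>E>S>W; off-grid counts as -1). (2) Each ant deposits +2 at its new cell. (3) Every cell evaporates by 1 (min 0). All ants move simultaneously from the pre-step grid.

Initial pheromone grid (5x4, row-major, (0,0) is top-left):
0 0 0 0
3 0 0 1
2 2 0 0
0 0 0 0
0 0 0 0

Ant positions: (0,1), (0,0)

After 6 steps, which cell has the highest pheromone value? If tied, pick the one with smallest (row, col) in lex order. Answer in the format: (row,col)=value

Answer: (1,0)=3

Derivation:
Step 1: ant0:(0,1)->E->(0,2) | ant1:(0,0)->S->(1,0)
  grid max=4 at (1,0)
Step 2: ant0:(0,2)->E->(0,3) | ant1:(1,0)->S->(2,0)
  grid max=3 at (1,0)
Step 3: ant0:(0,3)->S->(1,3) | ant1:(2,0)->N->(1,0)
  grid max=4 at (1,0)
Step 4: ant0:(1,3)->N->(0,3) | ant1:(1,0)->S->(2,0)
  grid max=3 at (1,0)
Step 5: ant0:(0,3)->S->(1,3) | ant1:(2,0)->N->(1,0)
  grid max=4 at (1,0)
Step 6: ant0:(1,3)->N->(0,3) | ant1:(1,0)->S->(2,0)
  grid max=3 at (1,0)
Final grid:
  0 0 0 1
  3 0 0 0
  2 0 0 0
  0 0 0 0
  0 0 0 0
Max pheromone 3 at (1,0)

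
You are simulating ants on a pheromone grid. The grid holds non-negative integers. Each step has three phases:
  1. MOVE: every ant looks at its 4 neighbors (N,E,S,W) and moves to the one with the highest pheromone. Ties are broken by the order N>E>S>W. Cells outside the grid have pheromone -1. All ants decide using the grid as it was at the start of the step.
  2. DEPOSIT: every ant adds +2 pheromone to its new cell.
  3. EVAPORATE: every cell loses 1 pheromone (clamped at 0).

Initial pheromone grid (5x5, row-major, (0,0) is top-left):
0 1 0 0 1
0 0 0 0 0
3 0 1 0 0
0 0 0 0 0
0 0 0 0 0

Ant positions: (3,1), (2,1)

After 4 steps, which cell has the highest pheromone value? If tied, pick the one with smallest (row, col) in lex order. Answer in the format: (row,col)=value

Answer: (2,0)=7

Derivation:
Step 1: ant0:(3,1)->N->(2,1) | ant1:(2,1)->W->(2,0)
  grid max=4 at (2,0)
Step 2: ant0:(2,1)->W->(2,0) | ant1:(2,0)->E->(2,1)
  grid max=5 at (2,0)
Step 3: ant0:(2,0)->E->(2,1) | ant1:(2,1)->W->(2,0)
  grid max=6 at (2,0)
Step 4: ant0:(2,1)->W->(2,0) | ant1:(2,0)->E->(2,1)
  grid max=7 at (2,0)
Final grid:
  0 0 0 0 0
  0 0 0 0 0
  7 4 0 0 0
  0 0 0 0 0
  0 0 0 0 0
Max pheromone 7 at (2,0)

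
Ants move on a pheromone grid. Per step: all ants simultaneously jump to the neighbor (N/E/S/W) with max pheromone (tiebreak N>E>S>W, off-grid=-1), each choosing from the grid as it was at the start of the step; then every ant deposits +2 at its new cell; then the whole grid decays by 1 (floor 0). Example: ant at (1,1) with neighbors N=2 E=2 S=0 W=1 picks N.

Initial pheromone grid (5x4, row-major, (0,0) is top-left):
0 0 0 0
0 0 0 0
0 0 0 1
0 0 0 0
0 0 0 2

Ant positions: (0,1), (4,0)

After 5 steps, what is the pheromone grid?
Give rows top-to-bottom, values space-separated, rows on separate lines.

After step 1: ants at (0,2),(3,0)
  0 0 1 0
  0 0 0 0
  0 0 0 0
  1 0 0 0
  0 0 0 1
After step 2: ants at (0,3),(2,0)
  0 0 0 1
  0 0 0 0
  1 0 0 0
  0 0 0 0
  0 0 0 0
After step 3: ants at (1,3),(1,0)
  0 0 0 0
  1 0 0 1
  0 0 0 0
  0 0 0 0
  0 0 0 0
After step 4: ants at (0,3),(0,0)
  1 0 0 1
  0 0 0 0
  0 0 0 0
  0 0 0 0
  0 0 0 0
After step 5: ants at (1,3),(0,1)
  0 1 0 0
  0 0 0 1
  0 0 0 0
  0 0 0 0
  0 0 0 0

0 1 0 0
0 0 0 1
0 0 0 0
0 0 0 0
0 0 0 0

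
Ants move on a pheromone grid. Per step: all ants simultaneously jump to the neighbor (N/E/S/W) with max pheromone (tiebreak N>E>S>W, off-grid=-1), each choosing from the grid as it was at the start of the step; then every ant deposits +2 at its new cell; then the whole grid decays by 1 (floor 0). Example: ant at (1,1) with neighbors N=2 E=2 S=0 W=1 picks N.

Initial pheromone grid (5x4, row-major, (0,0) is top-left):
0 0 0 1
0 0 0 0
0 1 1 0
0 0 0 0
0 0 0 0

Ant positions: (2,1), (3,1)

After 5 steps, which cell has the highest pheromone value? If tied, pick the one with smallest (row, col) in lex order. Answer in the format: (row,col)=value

Step 1: ant0:(2,1)->E->(2,2) | ant1:(3,1)->N->(2,1)
  grid max=2 at (2,1)
Step 2: ant0:(2,2)->W->(2,1) | ant1:(2,1)->E->(2,2)
  grid max=3 at (2,1)
Step 3: ant0:(2,1)->E->(2,2) | ant1:(2,2)->W->(2,1)
  grid max=4 at (2,1)
Step 4: ant0:(2,2)->W->(2,1) | ant1:(2,1)->E->(2,2)
  grid max=5 at (2,1)
Step 5: ant0:(2,1)->E->(2,2) | ant1:(2,2)->W->(2,1)
  grid max=6 at (2,1)
Final grid:
  0 0 0 0
  0 0 0 0
  0 6 6 0
  0 0 0 0
  0 0 0 0
Max pheromone 6 at (2,1)

Answer: (2,1)=6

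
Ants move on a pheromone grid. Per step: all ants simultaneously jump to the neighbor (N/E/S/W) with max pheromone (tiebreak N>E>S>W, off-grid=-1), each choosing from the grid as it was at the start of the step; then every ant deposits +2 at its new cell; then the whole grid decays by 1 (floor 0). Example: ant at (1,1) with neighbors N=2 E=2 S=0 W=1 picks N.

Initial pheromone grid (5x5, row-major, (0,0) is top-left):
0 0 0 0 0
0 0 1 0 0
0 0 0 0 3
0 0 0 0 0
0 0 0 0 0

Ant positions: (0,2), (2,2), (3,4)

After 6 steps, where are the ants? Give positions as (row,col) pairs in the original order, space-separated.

Step 1: ant0:(0,2)->S->(1,2) | ant1:(2,2)->N->(1,2) | ant2:(3,4)->N->(2,4)
  grid max=4 at (1,2)
Step 2: ant0:(1,2)->N->(0,2) | ant1:(1,2)->N->(0,2) | ant2:(2,4)->N->(1,4)
  grid max=3 at (0,2)
Step 3: ant0:(0,2)->S->(1,2) | ant1:(0,2)->S->(1,2) | ant2:(1,4)->S->(2,4)
  grid max=6 at (1,2)
Step 4: ant0:(1,2)->N->(0,2) | ant1:(1,2)->N->(0,2) | ant2:(2,4)->N->(1,4)
  grid max=5 at (0,2)
Step 5: ant0:(0,2)->S->(1,2) | ant1:(0,2)->S->(1,2) | ant2:(1,4)->S->(2,4)
  grid max=8 at (1,2)
Step 6: ant0:(1,2)->N->(0,2) | ant1:(1,2)->N->(0,2) | ant2:(2,4)->N->(1,4)
  grid max=7 at (0,2)

(0,2) (0,2) (1,4)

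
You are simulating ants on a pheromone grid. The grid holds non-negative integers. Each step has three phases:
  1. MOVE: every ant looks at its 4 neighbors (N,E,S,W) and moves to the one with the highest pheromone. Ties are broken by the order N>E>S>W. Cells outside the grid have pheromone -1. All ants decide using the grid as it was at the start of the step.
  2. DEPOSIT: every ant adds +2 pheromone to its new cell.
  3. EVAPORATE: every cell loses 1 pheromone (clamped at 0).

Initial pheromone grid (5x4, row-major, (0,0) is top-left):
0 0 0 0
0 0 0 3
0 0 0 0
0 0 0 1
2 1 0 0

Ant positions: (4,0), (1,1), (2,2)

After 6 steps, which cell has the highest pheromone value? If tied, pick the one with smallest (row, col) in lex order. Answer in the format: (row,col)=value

Answer: (1,3)=7

Derivation:
Step 1: ant0:(4,0)->E->(4,1) | ant1:(1,1)->N->(0,1) | ant2:(2,2)->N->(1,2)
  grid max=2 at (1,3)
Step 2: ant0:(4,1)->W->(4,0) | ant1:(0,1)->E->(0,2) | ant2:(1,2)->E->(1,3)
  grid max=3 at (1,3)
Step 3: ant0:(4,0)->E->(4,1) | ant1:(0,2)->E->(0,3) | ant2:(1,3)->N->(0,3)
  grid max=3 at (0,3)
Step 4: ant0:(4,1)->W->(4,0) | ant1:(0,3)->S->(1,3) | ant2:(0,3)->S->(1,3)
  grid max=5 at (1,3)
Step 5: ant0:(4,0)->E->(4,1) | ant1:(1,3)->N->(0,3) | ant2:(1,3)->N->(0,3)
  grid max=5 at (0,3)
Step 6: ant0:(4,1)->W->(4,0) | ant1:(0,3)->S->(1,3) | ant2:(0,3)->S->(1,3)
  grid max=7 at (1,3)
Final grid:
  0 0 0 4
  0 0 0 7
  0 0 0 0
  0 0 0 0
  2 1 0 0
Max pheromone 7 at (1,3)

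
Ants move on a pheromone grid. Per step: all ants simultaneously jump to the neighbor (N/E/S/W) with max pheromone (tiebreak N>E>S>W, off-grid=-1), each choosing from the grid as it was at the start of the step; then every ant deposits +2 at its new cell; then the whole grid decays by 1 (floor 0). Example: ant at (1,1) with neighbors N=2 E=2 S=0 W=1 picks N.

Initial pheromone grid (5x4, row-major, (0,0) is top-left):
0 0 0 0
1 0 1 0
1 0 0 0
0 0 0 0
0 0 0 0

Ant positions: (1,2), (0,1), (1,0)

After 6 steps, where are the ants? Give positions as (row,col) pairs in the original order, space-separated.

Step 1: ant0:(1,2)->N->(0,2) | ant1:(0,1)->E->(0,2) | ant2:(1,0)->S->(2,0)
  grid max=3 at (0,2)
Step 2: ant0:(0,2)->E->(0,3) | ant1:(0,2)->E->(0,3) | ant2:(2,0)->N->(1,0)
  grid max=3 at (0,3)
Step 3: ant0:(0,3)->W->(0,2) | ant1:(0,3)->W->(0,2) | ant2:(1,0)->S->(2,0)
  grid max=5 at (0,2)
Step 4: ant0:(0,2)->E->(0,3) | ant1:(0,2)->E->(0,3) | ant2:(2,0)->N->(1,0)
  grid max=5 at (0,3)
Step 5: ant0:(0,3)->W->(0,2) | ant1:(0,3)->W->(0,2) | ant2:(1,0)->S->(2,0)
  grid max=7 at (0,2)
Step 6: ant0:(0,2)->E->(0,3) | ant1:(0,2)->E->(0,3) | ant2:(2,0)->N->(1,0)
  grid max=7 at (0,3)

(0,3) (0,3) (1,0)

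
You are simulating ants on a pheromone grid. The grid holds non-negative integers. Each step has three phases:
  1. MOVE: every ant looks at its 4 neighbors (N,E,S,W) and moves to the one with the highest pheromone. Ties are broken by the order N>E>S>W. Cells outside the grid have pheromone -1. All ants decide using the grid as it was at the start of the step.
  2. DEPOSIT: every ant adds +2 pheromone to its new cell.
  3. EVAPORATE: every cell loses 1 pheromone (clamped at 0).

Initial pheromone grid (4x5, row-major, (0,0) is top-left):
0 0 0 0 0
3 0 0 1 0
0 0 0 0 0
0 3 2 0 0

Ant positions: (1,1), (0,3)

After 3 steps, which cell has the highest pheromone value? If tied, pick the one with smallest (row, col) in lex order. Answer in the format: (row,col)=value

Step 1: ant0:(1,1)->W->(1,0) | ant1:(0,3)->S->(1,3)
  grid max=4 at (1,0)
Step 2: ant0:(1,0)->N->(0,0) | ant1:(1,3)->N->(0,3)
  grid max=3 at (1,0)
Step 3: ant0:(0,0)->S->(1,0) | ant1:(0,3)->S->(1,3)
  grid max=4 at (1,0)
Final grid:
  0 0 0 0 0
  4 0 0 2 0
  0 0 0 0 0
  0 0 0 0 0
Max pheromone 4 at (1,0)

Answer: (1,0)=4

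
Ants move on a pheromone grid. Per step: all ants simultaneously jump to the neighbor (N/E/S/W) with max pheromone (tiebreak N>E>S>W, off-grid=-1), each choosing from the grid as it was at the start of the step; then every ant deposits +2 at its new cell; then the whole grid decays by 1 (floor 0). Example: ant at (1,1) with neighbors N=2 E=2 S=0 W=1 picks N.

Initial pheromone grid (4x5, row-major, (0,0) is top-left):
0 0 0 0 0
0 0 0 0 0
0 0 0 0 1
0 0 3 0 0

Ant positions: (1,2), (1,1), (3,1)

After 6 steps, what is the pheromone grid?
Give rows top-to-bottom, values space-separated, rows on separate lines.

After step 1: ants at (0,2),(0,1),(3,2)
  0 1 1 0 0
  0 0 0 0 0
  0 0 0 0 0
  0 0 4 0 0
After step 2: ants at (0,1),(0,2),(2,2)
  0 2 2 0 0
  0 0 0 0 0
  0 0 1 0 0
  0 0 3 0 0
After step 3: ants at (0,2),(0,1),(3,2)
  0 3 3 0 0
  0 0 0 0 0
  0 0 0 0 0
  0 0 4 0 0
After step 4: ants at (0,1),(0,2),(2,2)
  0 4 4 0 0
  0 0 0 0 0
  0 0 1 0 0
  0 0 3 0 0
After step 5: ants at (0,2),(0,1),(3,2)
  0 5 5 0 0
  0 0 0 0 0
  0 0 0 0 0
  0 0 4 0 0
After step 6: ants at (0,1),(0,2),(2,2)
  0 6 6 0 0
  0 0 0 0 0
  0 0 1 0 0
  0 0 3 0 0

0 6 6 0 0
0 0 0 0 0
0 0 1 0 0
0 0 3 0 0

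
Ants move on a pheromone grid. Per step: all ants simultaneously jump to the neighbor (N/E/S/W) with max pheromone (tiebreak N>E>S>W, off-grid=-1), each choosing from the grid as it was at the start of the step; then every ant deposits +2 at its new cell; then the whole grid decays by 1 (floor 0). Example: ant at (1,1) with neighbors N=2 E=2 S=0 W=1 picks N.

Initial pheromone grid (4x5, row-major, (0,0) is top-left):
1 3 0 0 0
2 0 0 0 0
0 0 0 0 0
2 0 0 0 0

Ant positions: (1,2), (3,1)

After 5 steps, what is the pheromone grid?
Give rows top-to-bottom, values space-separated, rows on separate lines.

After step 1: ants at (0,2),(3,0)
  0 2 1 0 0
  1 0 0 0 0
  0 0 0 0 0
  3 0 0 0 0
After step 2: ants at (0,1),(2,0)
  0 3 0 0 0
  0 0 0 0 0
  1 0 0 0 0
  2 0 0 0 0
After step 3: ants at (0,2),(3,0)
  0 2 1 0 0
  0 0 0 0 0
  0 0 0 0 0
  3 0 0 0 0
After step 4: ants at (0,1),(2,0)
  0 3 0 0 0
  0 0 0 0 0
  1 0 0 0 0
  2 0 0 0 0
After step 5: ants at (0,2),(3,0)
  0 2 1 0 0
  0 0 0 0 0
  0 0 0 0 0
  3 0 0 0 0

0 2 1 0 0
0 0 0 0 0
0 0 0 0 0
3 0 0 0 0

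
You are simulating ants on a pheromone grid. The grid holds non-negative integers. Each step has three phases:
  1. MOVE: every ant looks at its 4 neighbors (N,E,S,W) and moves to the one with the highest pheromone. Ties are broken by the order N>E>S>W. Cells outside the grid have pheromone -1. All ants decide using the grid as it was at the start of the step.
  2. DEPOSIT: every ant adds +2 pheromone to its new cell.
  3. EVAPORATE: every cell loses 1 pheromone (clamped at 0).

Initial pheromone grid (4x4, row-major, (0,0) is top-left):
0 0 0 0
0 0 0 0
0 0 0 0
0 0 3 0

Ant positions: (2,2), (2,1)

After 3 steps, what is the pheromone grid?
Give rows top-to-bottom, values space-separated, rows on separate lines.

After step 1: ants at (3,2),(1,1)
  0 0 0 0
  0 1 0 0
  0 0 0 0
  0 0 4 0
After step 2: ants at (2,2),(0,1)
  0 1 0 0
  0 0 0 0
  0 0 1 0
  0 0 3 0
After step 3: ants at (3,2),(0,2)
  0 0 1 0
  0 0 0 0
  0 0 0 0
  0 0 4 0

0 0 1 0
0 0 0 0
0 0 0 0
0 0 4 0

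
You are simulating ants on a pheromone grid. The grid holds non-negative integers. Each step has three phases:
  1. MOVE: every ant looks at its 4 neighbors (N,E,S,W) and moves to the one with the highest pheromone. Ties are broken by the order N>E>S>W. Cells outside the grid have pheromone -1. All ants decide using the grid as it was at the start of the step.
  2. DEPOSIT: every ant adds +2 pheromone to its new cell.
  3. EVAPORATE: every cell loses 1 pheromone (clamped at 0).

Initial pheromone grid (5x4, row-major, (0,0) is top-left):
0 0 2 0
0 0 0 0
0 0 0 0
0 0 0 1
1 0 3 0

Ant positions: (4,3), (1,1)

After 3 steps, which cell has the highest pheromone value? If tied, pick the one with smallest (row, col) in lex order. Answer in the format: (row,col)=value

Answer: (4,2)=4

Derivation:
Step 1: ant0:(4,3)->W->(4,2) | ant1:(1,1)->N->(0,1)
  grid max=4 at (4,2)
Step 2: ant0:(4,2)->N->(3,2) | ant1:(0,1)->E->(0,2)
  grid max=3 at (4,2)
Step 3: ant0:(3,2)->S->(4,2) | ant1:(0,2)->E->(0,3)
  grid max=4 at (4,2)
Final grid:
  0 0 1 1
  0 0 0 0
  0 0 0 0
  0 0 0 0
  0 0 4 0
Max pheromone 4 at (4,2)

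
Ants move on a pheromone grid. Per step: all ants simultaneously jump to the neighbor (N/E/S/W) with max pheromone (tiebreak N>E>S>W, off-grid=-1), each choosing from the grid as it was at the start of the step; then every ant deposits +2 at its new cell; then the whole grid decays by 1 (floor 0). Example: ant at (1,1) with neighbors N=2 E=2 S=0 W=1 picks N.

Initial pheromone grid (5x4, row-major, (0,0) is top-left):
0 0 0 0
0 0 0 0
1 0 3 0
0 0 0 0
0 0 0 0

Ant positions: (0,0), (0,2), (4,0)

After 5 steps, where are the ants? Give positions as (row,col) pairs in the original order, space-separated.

Step 1: ant0:(0,0)->E->(0,1) | ant1:(0,2)->E->(0,3) | ant2:(4,0)->N->(3,0)
  grid max=2 at (2,2)
Step 2: ant0:(0,1)->E->(0,2) | ant1:(0,3)->S->(1,3) | ant2:(3,0)->N->(2,0)
  grid max=1 at (0,2)
Step 3: ant0:(0,2)->E->(0,3) | ant1:(1,3)->N->(0,3) | ant2:(2,0)->N->(1,0)
  grid max=3 at (0,3)
Step 4: ant0:(0,3)->S->(1,3) | ant1:(0,3)->S->(1,3) | ant2:(1,0)->N->(0,0)
  grid max=3 at (1,3)
Step 5: ant0:(1,3)->N->(0,3) | ant1:(1,3)->N->(0,3) | ant2:(0,0)->E->(0,1)
  grid max=5 at (0,3)

(0,3) (0,3) (0,1)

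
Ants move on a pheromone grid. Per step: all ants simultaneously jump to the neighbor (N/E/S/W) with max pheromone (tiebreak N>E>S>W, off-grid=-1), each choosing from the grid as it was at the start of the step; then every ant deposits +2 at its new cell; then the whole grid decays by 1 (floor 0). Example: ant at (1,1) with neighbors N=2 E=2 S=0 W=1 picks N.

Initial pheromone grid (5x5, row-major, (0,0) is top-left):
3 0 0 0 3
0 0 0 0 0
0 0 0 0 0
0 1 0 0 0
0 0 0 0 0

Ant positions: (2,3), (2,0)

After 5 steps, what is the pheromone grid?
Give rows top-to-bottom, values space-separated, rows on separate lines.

After step 1: ants at (1,3),(1,0)
  2 0 0 0 2
  1 0 0 1 0
  0 0 0 0 0
  0 0 0 0 0
  0 0 0 0 0
After step 2: ants at (0,3),(0,0)
  3 0 0 1 1
  0 0 0 0 0
  0 0 0 0 0
  0 0 0 0 0
  0 0 0 0 0
After step 3: ants at (0,4),(0,1)
  2 1 0 0 2
  0 0 0 0 0
  0 0 0 0 0
  0 0 0 0 0
  0 0 0 0 0
After step 4: ants at (1,4),(0,0)
  3 0 0 0 1
  0 0 0 0 1
  0 0 0 0 0
  0 0 0 0 0
  0 0 0 0 0
After step 5: ants at (0,4),(0,1)
  2 1 0 0 2
  0 0 0 0 0
  0 0 0 0 0
  0 0 0 0 0
  0 0 0 0 0

2 1 0 0 2
0 0 0 0 0
0 0 0 0 0
0 0 0 0 0
0 0 0 0 0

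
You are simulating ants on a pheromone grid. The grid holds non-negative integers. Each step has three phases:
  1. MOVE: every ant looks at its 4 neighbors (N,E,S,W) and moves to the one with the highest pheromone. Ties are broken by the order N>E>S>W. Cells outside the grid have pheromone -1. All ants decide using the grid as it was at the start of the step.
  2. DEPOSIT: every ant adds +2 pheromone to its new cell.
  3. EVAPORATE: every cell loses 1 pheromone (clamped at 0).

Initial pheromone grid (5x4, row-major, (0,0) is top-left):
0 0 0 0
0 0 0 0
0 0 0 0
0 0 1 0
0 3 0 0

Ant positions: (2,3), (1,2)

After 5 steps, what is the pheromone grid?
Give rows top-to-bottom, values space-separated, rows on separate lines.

After step 1: ants at (1,3),(0,2)
  0 0 1 0
  0 0 0 1
  0 0 0 0
  0 0 0 0
  0 2 0 0
After step 2: ants at (0,3),(0,3)
  0 0 0 3
  0 0 0 0
  0 0 0 0
  0 0 0 0
  0 1 0 0
After step 3: ants at (1,3),(1,3)
  0 0 0 2
  0 0 0 3
  0 0 0 0
  0 0 0 0
  0 0 0 0
After step 4: ants at (0,3),(0,3)
  0 0 0 5
  0 0 0 2
  0 0 0 0
  0 0 0 0
  0 0 0 0
After step 5: ants at (1,3),(1,3)
  0 0 0 4
  0 0 0 5
  0 0 0 0
  0 0 0 0
  0 0 0 0

0 0 0 4
0 0 0 5
0 0 0 0
0 0 0 0
0 0 0 0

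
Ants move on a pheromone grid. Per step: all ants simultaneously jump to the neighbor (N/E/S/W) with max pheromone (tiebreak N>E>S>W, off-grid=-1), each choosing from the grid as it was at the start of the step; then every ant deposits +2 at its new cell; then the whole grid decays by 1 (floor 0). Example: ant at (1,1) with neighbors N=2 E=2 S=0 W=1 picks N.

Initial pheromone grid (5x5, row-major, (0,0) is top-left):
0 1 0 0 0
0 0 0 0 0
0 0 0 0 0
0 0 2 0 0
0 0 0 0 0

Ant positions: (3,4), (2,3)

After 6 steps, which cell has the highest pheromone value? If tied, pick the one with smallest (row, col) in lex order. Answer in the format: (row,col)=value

Step 1: ant0:(3,4)->N->(2,4) | ant1:(2,3)->N->(1,3)
  grid max=1 at (1,3)
Step 2: ant0:(2,4)->N->(1,4) | ant1:(1,3)->N->(0,3)
  grid max=1 at (0,3)
Step 3: ant0:(1,4)->N->(0,4) | ant1:(0,3)->E->(0,4)
  grid max=3 at (0,4)
Step 4: ant0:(0,4)->S->(1,4) | ant1:(0,4)->S->(1,4)
  grid max=3 at (1,4)
Step 5: ant0:(1,4)->N->(0,4) | ant1:(1,4)->N->(0,4)
  grid max=5 at (0,4)
Step 6: ant0:(0,4)->S->(1,4) | ant1:(0,4)->S->(1,4)
  grid max=5 at (1,4)
Final grid:
  0 0 0 0 4
  0 0 0 0 5
  0 0 0 0 0
  0 0 0 0 0
  0 0 0 0 0
Max pheromone 5 at (1,4)

Answer: (1,4)=5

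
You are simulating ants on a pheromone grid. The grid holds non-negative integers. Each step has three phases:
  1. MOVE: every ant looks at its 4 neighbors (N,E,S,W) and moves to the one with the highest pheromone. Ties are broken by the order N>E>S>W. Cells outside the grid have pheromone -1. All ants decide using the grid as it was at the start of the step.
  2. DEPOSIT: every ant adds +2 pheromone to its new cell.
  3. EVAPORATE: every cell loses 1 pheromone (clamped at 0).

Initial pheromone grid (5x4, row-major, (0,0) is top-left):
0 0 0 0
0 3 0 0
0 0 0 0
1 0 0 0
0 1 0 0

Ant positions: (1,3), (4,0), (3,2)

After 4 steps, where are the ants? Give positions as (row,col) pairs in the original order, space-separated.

Step 1: ant0:(1,3)->N->(0,3) | ant1:(4,0)->N->(3,0) | ant2:(3,2)->N->(2,2)
  grid max=2 at (1,1)
Step 2: ant0:(0,3)->S->(1,3) | ant1:(3,0)->N->(2,0) | ant2:(2,2)->N->(1,2)
  grid max=1 at (1,1)
Step 3: ant0:(1,3)->W->(1,2) | ant1:(2,0)->S->(3,0) | ant2:(1,2)->E->(1,3)
  grid max=2 at (1,2)
Step 4: ant0:(1,2)->E->(1,3) | ant1:(3,0)->N->(2,0) | ant2:(1,3)->W->(1,2)
  grid max=3 at (1,2)

(1,3) (2,0) (1,2)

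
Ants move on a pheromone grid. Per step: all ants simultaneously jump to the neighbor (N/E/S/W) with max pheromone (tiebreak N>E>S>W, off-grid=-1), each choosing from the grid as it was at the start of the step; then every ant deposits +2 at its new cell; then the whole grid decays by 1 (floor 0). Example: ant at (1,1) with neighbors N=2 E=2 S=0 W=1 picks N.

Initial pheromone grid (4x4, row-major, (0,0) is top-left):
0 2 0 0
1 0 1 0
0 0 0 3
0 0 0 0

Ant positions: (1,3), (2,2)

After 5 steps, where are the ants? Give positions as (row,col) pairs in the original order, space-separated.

Step 1: ant0:(1,3)->S->(2,3) | ant1:(2,2)->E->(2,3)
  grid max=6 at (2,3)
Step 2: ant0:(2,3)->N->(1,3) | ant1:(2,3)->N->(1,3)
  grid max=5 at (2,3)
Step 3: ant0:(1,3)->S->(2,3) | ant1:(1,3)->S->(2,3)
  grid max=8 at (2,3)
Step 4: ant0:(2,3)->N->(1,3) | ant1:(2,3)->N->(1,3)
  grid max=7 at (2,3)
Step 5: ant0:(1,3)->S->(2,3) | ant1:(1,3)->S->(2,3)
  grid max=10 at (2,3)

(2,3) (2,3)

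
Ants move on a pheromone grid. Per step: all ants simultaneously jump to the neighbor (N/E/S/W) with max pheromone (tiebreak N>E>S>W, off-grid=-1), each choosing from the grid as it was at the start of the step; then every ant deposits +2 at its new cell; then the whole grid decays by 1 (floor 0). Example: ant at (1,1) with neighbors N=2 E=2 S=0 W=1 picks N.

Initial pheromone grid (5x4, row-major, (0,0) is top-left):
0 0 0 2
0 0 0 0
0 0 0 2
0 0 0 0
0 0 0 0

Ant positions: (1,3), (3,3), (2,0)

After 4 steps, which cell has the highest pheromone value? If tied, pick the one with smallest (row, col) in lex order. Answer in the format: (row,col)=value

Step 1: ant0:(1,3)->N->(0,3) | ant1:(3,3)->N->(2,3) | ant2:(2,0)->N->(1,0)
  grid max=3 at (0,3)
Step 2: ant0:(0,3)->S->(1,3) | ant1:(2,3)->N->(1,3) | ant2:(1,0)->N->(0,0)
  grid max=3 at (1,3)
Step 3: ant0:(1,3)->N->(0,3) | ant1:(1,3)->N->(0,3) | ant2:(0,0)->E->(0,1)
  grid max=5 at (0,3)
Step 4: ant0:(0,3)->S->(1,3) | ant1:(0,3)->S->(1,3) | ant2:(0,1)->E->(0,2)
  grid max=5 at (1,3)
Final grid:
  0 0 1 4
  0 0 0 5
  0 0 0 0
  0 0 0 0
  0 0 0 0
Max pheromone 5 at (1,3)

Answer: (1,3)=5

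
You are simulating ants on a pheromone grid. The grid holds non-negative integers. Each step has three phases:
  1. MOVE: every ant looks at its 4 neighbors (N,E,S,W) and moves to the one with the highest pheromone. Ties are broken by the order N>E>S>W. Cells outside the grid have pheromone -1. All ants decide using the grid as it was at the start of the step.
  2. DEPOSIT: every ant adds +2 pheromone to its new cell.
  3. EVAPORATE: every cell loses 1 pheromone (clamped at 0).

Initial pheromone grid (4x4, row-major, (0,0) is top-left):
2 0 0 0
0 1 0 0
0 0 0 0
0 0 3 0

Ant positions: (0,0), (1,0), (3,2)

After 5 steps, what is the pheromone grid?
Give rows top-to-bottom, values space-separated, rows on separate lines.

After step 1: ants at (0,1),(0,0),(2,2)
  3 1 0 0
  0 0 0 0
  0 0 1 0
  0 0 2 0
After step 2: ants at (0,0),(0,1),(3,2)
  4 2 0 0
  0 0 0 0
  0 0 0 0
  0 0 3 0
After step 3: ants at (0,1),(0,0),(2,2)
  5 3 0 0
  0 0 0 0
  0 0 1 0
  0 0 2 0
After step 4: ants at (0,0),(0,1),(3,2)
  6 4 0 0
  0 0 0 0
  0 0 0 0
  0 0 3 0
After step 5: ants at (0,1),(0,0),(2,2)
  7 5 0 0
  0 0 0 0
  0 0 1 0
  0 0 2 0

7 5 0 0
0 0 0 0
0 0 1 0
0 0 2 0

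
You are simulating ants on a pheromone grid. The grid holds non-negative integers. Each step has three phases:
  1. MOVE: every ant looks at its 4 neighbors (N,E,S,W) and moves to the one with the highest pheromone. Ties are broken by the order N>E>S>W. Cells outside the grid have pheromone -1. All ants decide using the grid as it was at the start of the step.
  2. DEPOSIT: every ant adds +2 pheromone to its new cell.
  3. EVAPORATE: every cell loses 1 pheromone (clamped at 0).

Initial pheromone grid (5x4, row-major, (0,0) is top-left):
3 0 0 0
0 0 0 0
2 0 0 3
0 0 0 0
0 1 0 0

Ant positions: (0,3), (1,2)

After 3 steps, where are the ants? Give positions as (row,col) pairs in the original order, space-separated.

Step 1: ant0:(0,3)->S->(1,3) | ant1:(1,2)->N->(0,2)
  grid max=2 at (0,0)
Step 2: ant0:(1,3)->S->(2,3) | ant1:(0,2)->E->(0,3)
  grid max=3 at (2,3)
Step 3: ant0:(2,3)->N->(1,3) | ant1:(0,3)->S->(1,3)
  grid max=3 at (1,3)

(1,3) (1,3)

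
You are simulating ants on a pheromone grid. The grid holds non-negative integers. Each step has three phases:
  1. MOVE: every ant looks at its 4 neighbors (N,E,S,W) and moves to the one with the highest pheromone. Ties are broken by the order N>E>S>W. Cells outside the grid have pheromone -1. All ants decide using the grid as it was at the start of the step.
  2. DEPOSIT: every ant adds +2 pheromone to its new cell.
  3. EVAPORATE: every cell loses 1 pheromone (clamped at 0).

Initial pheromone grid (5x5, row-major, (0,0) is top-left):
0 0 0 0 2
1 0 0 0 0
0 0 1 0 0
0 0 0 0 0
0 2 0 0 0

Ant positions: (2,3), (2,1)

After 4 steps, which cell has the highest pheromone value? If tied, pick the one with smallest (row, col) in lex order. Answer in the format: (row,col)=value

Step 1: ant0:(2,3)->W->(2,2) | ant1:(2,1)->E->(2,2)
  grid max=4 at (2,2)
Step 2: ant0:(2,2)->N->(1,2) | ant1:(2,2)->N->(1,2)
  grid max=3 at (1,2)
Step 3: ant0:(1,2)->S->(2,2) | ant1:(1,2)->S->(2,2)
  grid max=6 at (2,2)
Step 4: ant0:(2,2)->N->(1,2) | ant1:(2,2)->N->(1,2)
  grid max=5 at (1,2)
Final grid:
  0 0 0 0 0
  0 0 5 0 0
  0 0 5 0 0
  0 0 0 0 0
  0 0 0 0 0
Max pheromone 5 at (1,2)

Answer: (1,2)=5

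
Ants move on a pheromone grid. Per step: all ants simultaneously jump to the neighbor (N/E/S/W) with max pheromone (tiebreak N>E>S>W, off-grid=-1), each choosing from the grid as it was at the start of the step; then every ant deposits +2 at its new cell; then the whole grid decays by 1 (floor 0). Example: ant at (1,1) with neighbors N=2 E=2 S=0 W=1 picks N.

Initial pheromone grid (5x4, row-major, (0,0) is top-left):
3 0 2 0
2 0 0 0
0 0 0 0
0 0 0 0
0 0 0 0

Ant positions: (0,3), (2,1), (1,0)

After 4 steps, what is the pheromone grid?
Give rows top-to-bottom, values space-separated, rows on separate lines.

After step 1: ants at (0,2),(1,1),(0,0)
  4 0 3 0
  1 1 0 0
  0 0 0 0
  0 0 0 0
  0 0 0 0
After step 2: ants at (0,3),(1,0),(1,0)
  3 0 2 1
  4 0 0 0
  0 0 0 0
  0 0 0 0
  0 0 0 0
After step 3: ants at (0,2),(0,0),(0,0)
  6 0 3 0
  3 0 0 0
  0 0 0 0
  0 0 0 0
  0 0 0 0
After step 4: ants at (0,3),(1,0),(1,0)
  5 0 2 1
  6 0 0 0
  0 0 0 0
  0 0 0 0
  0 0 0 0

5 0 2 1
6 0 0 0
0 0 0 0
0 0 0 0
0 0 0 0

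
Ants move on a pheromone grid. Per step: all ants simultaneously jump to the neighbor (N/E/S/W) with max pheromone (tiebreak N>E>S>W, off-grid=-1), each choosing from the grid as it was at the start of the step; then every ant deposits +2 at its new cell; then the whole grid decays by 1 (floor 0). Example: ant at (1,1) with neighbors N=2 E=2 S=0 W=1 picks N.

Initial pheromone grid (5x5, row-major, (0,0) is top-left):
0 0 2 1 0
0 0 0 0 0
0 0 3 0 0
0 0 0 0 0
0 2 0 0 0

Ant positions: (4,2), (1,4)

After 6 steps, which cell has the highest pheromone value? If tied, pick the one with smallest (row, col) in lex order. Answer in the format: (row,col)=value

Step 1: ant0:(4,2)->W->(4,1) | ant1:(1,4)->N->(0,4)
  grid max=3 at (4,1)
Step 2: ant0:(4,1)->N->(3,1) | ant1:(0,4)->S->(1,4)
  grid max=2 at (4,1)
Step 3: ant0:(3,1)->S->(4,1) | ant1:(1,4)->N->(0,4)
  grid max=3 at (4,1)
Step 4: ant0:(4,1)->N->(3,1) | ant1:(0,4)->S->(1,4)
  grid max=2 at (4,1)
Step 5: ant0:(3,1)->S->(4,1) | ant1:(1,4)->N->(0,4)
  grid max=3 at (4,1)
Step 6: ant0:(4,1)->N->(3,1) | ant1:(0,4)->S->(1,4)
  grid max=2 at (4,1)
Final grid:
  0 0 0 0 0
  0 0 0 0 1
  0 0 0 0 0
  0 1 0 0 0
  0 2 0 0 0
Max pheromone 2 at (4,1)

Answer: (4,1)=2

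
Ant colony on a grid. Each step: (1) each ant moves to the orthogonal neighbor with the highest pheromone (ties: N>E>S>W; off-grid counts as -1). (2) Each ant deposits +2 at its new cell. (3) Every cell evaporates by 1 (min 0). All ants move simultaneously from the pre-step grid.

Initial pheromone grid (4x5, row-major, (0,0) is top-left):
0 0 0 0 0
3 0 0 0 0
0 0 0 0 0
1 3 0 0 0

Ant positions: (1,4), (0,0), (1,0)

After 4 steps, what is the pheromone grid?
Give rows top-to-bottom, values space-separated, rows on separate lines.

After step 1: ants at (0,4),(1,0),(0,0)
  1 0 0 0 1
  4 0 0 0 0
  0 0 0 0 0
  0 2 0 0 0
After step 2: ants at (1,4),(0,0),(1,0)
  2 0 0 0 0
  5 0 0 0 1
  0 0 0 0 0
  0 1 0 0 0
After step 3: ants at (0,4),(1,0),(0,0)
  3 0 0 0 1
  6 0 0 0 0
  0 0 0 0 0
  0 0 0 0 0
After step 4: ants at (1,4),(0,0),(1,0)
  4 0 0 0 0
  7 0 0 0 1
  0 0 0 0 0
  0 0 0 0 0

4 0 0 0 0
7 0 0 0 1
0 0 0 0 0
0 0 0 0 0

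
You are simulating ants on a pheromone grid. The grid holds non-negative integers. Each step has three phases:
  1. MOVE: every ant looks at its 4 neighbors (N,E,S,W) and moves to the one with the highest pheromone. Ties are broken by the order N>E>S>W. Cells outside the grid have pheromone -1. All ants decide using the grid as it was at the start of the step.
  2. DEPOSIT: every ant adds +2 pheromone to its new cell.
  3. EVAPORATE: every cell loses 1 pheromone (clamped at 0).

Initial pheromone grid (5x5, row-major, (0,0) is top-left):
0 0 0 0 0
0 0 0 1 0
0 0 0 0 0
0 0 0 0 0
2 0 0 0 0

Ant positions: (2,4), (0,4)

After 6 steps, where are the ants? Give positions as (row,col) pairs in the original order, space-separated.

Step 1: ant0:(2,4)->N->(1,4) | ant1:(0,4)->S->(1,4)
  grid max=3 at (1,4)
Step 2: ant0:(1,4)->N->(0,4) | ant1:(1,4)->N->(0,4)
  grid max=3 at (0,4)
Step 3: ant0:(0,4)->S->(1,4) | ant1:(0,4)->S->(1,4)
  grid max=5 at (1,4)
Step 4: ant0:(1,4)->N->(0,4) | ant1:(1,4)->N->(0,4)
  grid max=5 at (0,4)
Step 5: ant0:(0,4)->S->(1,4) | ant1:(0,4)->S->(1,4)
  grid max=7 at (1,4)
Step 6: ant0:(1,4)->N->(0,4) | ant1:(1,4)->N->(0,4)
  grid max=7 at (0,4)

(0,4) (0,4)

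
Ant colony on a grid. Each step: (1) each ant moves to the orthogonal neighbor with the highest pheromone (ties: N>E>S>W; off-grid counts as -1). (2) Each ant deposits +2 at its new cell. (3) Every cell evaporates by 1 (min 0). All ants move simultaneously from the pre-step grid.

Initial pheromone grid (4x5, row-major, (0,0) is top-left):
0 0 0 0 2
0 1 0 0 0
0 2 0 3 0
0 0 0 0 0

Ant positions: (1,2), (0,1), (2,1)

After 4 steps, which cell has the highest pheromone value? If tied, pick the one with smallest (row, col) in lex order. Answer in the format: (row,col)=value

Step 1: ant0:(1,2)->W->(1,1) | ant1:(0,1)->S->(1,1) | ant2:(2,1)->N->(1,1)
  grid max=6 at (1,1)
Step 2: ant0:(1,1)->S->(2,1) | ant1:(1,1)->S->(2,1) | ant2:(1,1)->S->(2,1)
  grid max=6 at (2,1)
Step 3: ant0:(2,1)->N->(1,1) | ant1:(2,1)->N->(1,1) | ant2:(2,1)->N->(1,1)
  grid max=10 at (1,1)
Step 4: ant0:(1,1)->S->(2,1) | ant1:(1,1)->S->(2,1) | ant2:(1,1)->S->(2,1)
  grid max=10 at (2,1)
Final grid:
  0 0 0 0 0
  0 9 0 0 0
  0 10 0 0 0
  0 0 0 0 0
Max pheromone 10 at (2,1)

Answer: (2,1)=10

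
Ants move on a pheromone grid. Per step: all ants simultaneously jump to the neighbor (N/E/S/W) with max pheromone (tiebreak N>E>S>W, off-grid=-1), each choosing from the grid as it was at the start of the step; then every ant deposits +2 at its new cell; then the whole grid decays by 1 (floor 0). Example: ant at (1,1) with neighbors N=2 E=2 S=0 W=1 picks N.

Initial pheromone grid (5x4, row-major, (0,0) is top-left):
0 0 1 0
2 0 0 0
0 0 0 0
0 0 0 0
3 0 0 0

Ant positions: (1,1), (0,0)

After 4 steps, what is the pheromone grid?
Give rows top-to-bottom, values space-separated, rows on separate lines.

After step 1: ants at (1,0),(1,0)
  0 0 0 0
  5 0 0 0
  0 0 0 0
  0 0 0 0
  2 0 0 0
After step 2: ants at (0,0),(0,0)
  3 0 0 0
  4 0 0 0
  0 0 0 0
  0 0 0 0
  1 0 0 0
After step 3: ants at (1,0),(1,0)
  2 0 0 0
  7 0 0 0
  0 0 0 0
  0 0 0 0
  0 0 0 0
After step 4: ants at (0,0),(0,0)
  5 0 0 0
  6 0 0 0
  0 0 0 0
  0 0 0 0
  0 0 0 0

5 0 0 0
6 0 0 0
0 0 0 0
0 0 0 0
0 0 0 0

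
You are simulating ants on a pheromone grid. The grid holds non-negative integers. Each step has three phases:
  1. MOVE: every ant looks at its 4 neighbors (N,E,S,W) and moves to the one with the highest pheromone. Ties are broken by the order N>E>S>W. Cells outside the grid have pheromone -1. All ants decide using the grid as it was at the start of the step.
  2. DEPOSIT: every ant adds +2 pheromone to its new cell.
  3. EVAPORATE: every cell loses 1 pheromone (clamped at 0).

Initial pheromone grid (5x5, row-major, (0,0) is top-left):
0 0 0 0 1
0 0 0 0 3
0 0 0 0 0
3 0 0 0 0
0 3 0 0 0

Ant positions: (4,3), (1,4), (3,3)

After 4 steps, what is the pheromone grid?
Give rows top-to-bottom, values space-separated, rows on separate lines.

After step 1: ants at (3,3),(0,4),(2,3)
  0 0 0 0 2
  0 0 0 0 2
  0 0 0 1 0
  2 0 0 1 0
  0 2 0 0 0
After step 2: ants at (2,3),(1,4),(3,3)
  0 0 0 0 1
  0 0 0 0 3
  0 0 0 2 0
  1 0 0 2 0
  0 1 0 0 0
After step 3: ants at (3,3),(0,4),(2,3)
  0 0 0 0 2
  0 0 0 0 2
  0 0 0 3 0
  0 0 0 3 0
  0 0 0 0 0
After step 4: ants at (2,3),(1,4),(3,3)
  0 0 0 0 1
  0 0 0 0 3
  0 0 0 4 0
  0 0 0 4 0
  0 0 0 0 0

0 0 0 0 1
0 0 0 0 3
0 0 0 4 0
0 0 0 4 0
0 0 0 0 0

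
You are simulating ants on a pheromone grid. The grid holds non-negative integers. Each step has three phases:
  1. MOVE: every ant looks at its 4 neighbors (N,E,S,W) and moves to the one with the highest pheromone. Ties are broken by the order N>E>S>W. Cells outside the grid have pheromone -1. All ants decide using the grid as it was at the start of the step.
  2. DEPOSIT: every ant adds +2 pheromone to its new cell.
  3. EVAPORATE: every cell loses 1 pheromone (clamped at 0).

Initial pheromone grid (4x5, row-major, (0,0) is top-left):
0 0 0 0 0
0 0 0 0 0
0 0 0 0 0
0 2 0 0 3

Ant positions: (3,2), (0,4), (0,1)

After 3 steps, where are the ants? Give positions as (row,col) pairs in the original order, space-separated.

Step 1: ant0:(3,2)->W->(3,1) | ant1:(0,4)->S->(1,4) | ant2:(0,1)->E->(0,2)
  grid max=3 at (3,1)
Step 2: ant0:(3,1)->N->(2,1) | ant1:(1,4)->N->(0,4) | ant2:(0,2)->E->(0,3)
  grid max=2 at (3,1)
Step 3: ant0:(2,1)->S->(3,1) | ant1:(0,4)->W->(0,3) | ant2:(0,3)->E->(0,4)
  grid max=3 at (3,1)

(3,1) (0,3) (0,4)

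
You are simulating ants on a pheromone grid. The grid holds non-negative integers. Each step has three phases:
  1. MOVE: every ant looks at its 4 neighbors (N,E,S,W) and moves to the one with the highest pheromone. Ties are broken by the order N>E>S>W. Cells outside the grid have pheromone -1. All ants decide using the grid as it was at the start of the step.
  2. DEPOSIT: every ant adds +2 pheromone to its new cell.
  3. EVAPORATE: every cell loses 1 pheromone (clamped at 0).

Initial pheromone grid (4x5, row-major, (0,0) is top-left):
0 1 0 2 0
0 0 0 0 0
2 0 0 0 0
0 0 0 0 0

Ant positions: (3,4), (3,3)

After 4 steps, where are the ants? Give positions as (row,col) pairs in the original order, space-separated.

Step 1: ant0:(3,4)->N->(2,4) | ant1:(3,3)->N->(2,3)
  grid max=1 at (0,3)
Step 2: ant0:(2,4)->W->(2,3) | ant1:(2,3)->E->(2,4)
  grid max=2 at (2,3)
Step 3: ant0:(2,3)->E->(2,4) | ant1:(2,4)->W->(2,3)
  grid max=3 at (2,3)
Step 4: ant0:(2,4)->W->(2,3) | ant1:(2,3)->E->(2,4)
  grid max=4 at (2,3)

(2,3) (2,4)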